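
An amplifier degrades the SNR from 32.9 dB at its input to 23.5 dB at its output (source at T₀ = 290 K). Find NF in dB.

NF (dB) = SNR_in(dB) − SNR_out(dB) when the source is at T₀
NF = 32.9 − 23.5 = 9.4 dB

9.4 dB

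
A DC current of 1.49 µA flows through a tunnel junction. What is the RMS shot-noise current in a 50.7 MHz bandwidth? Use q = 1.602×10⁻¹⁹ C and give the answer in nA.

4.92 nA

I_n = √(2qI·B)
2qI·B = 2 × 1.602×10⁻¹⁹ × 1.49×10⁻⁶ × 5.07×10⁷ = 2.42×10⁻¹⁷ A²
I_n = √(2.42×10⁻¹⁷) = 4.92×10⁻⁹ A = 4.92 nA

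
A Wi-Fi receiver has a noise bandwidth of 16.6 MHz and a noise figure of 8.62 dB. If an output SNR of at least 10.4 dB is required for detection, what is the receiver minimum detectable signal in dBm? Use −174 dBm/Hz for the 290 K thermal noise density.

Sensitivity = −174 + 10 log₁₀(B) + NF + SNR_min
= −174 + 72.2 + 8.62 + 10.4
= −82.78 dBm → −82.8 dBm

−82.8 dBm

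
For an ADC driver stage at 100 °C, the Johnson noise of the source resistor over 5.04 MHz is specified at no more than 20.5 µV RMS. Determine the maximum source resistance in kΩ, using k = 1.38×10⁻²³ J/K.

4.05 kΩ

T = 100 °C + 273.15 = 373.15 K
Johnson–Nyquist: V_n = √(4kTRB) ⇒ R = V_n² / (4kTB)
4kTB = 4 × 1.38×10⁻²³ × 373.15 × 5.04×10⁶ = 1.04×10⁻¹³
R = (2.05×10⁻⁵)² / 1.04×10⁻¹³ = 4.05×10³ Ω = 4.05 kΩ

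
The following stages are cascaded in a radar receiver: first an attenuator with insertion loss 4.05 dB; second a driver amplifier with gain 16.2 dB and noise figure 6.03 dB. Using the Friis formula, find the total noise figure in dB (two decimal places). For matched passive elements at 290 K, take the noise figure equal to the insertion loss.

10.08 dB

Convert to linear (a loss of L dB is a gain of −L dB): F_i = 10^(NF_i/10), G_i = 10^(G_i,dB/10)
  Stage 1: F_1 = 10^(4.05/10) = 2.541, G_1 = 10^(−4.05/10) = 0.3936
  Stage 2: F_2 = 10^(6.03/10) = 4.009, G_2 = 10^(16.2/10) = 41.69
Friis cascade:
  F = 2.541 + (4.009 − 1)/0.3936 = 10.19
NF = 10 log₁₀(10.19) = 10.08 dB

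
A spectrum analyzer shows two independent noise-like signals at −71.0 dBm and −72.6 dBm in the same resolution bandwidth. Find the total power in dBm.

−68.7 dBm

Convert to linear, add, convert back:
P₁ = 7.94×10⁻¹¹ W, P₂ = 5.50×10⁻¹¹ W
P_tot = 1.34×10⁻¹⁰ W → 10 log₁₀(P_tot / 10⁻³) = −68.7 dBm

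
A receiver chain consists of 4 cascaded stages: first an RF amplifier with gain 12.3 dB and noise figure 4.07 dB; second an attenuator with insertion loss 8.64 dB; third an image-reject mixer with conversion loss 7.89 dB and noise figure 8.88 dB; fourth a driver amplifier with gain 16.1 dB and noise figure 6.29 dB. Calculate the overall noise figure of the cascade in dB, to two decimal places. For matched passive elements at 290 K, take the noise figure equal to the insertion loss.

11.60 dB

Convert to linear (a loss of L dB is a gain of −L dB): F_i = 10^(NF_i/10), G_i = 10^(G_i,dB/10)
  Stage 1: F_1 = 10^(4.07/10) = 2.553, G_1 = 10^(12.3/10) = 16.98
  Stage 2: F_2 = 10^(8.64/10) = 7.311, G_2 = 10^(−8.64/10) = 0.1368
  Stage 3: F_3 = 10^(8.88/10) = 7.727, G_3 = 10^(−7.89/10) = 0.1626
  Stage 4: F_4 = 10^(6.29/10) = 4.256, G_4 = 10^(16.1/10) = 40.74
Friis cascade:
  F = 2.553 + (7.311 − 1)/16.98 + (7.727 − 1)/2.323 + (4.256 − 1)/0.3776 = 14.44
NF = 10 log₁₀(14.44) = 11.60 dB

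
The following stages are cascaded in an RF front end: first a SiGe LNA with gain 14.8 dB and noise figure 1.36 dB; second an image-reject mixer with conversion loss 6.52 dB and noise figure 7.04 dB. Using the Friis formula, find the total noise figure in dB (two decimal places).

1.77 dB

Convert to linear (a loss of L dB is a gain of −L dB): F_i = 10^(NF_i/10), G_i = 10^(G_i,dB/10)
  Stage 1: F_1 = 10^(1.36/10) = 1.368, G_1 = 10^(14.8/10) = 30.20
  Stage 2: F_2 = 10^(7.04/10) = 5.058, G_2 = 10^(−6.52/10) = 0.2228
Friis cascade:
  F = 1.368 + (5.058 − 1)/30.20 = 1.502
NF = 10 log₁₀(1.502) = 1.77 dB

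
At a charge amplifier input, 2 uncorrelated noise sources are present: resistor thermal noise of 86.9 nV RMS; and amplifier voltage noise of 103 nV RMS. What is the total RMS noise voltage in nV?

Uncorrelated sources add in power (mean-square): V_tot = √(ΣV_i²)
V_tot = √[(8.69×10⁻⁸)² + (1.03×10⁻⁷)²] = 1.35×10⁻⁷ V = 135 nV

135 nV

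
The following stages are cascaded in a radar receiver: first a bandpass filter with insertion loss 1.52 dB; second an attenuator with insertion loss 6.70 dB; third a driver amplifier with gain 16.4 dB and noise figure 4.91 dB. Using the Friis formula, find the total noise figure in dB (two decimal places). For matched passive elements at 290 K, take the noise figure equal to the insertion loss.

Convert to linear (a loss of L dB is a gain of −L dB): F_i = 10^(NF_i/10), G_i = 10^(G_i,dB/10)
  Stage 1: F_1 = 10^(1.52/10) = 1.419, G_1 = 10^(−1.52/10) = 0.7047
  Stage 2: F_2 = 10^(6.70/10) = 4.677, G_2 = 10^(−6.70/10) = 0.2138
  Stage 3: F_3 = 10^(4.91/10) = 3.097, G_3 = 10^(16.4/10) = 43.65
Friis cascade:
  F = 1.419 + (4.677 − 1)/0.7047 + (3.097 − 1)/0.1507 = 20.56
NF = 10 log₁₀(20.56) = 13.13 dB

13.13 dB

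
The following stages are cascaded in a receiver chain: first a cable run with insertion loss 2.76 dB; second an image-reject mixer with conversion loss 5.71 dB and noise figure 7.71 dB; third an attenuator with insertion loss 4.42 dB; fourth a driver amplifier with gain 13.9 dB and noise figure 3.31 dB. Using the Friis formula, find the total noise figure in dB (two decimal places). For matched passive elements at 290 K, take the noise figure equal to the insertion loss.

Convert to linear (a loss of L dB is a gain of −L dB): F_i = 10^(NF_i/10), G_i = 10^(G_i,dB/10)
  Stage 1: F_1 = 10^(2.76/10) = 1.888, G_1 = 10^(−2.76/10) = 0.5297
  Stage 2: F_2 = 10^(7.71/10) = 5.902, G_2 = 10^(−5.71/10) = 0.2685
  Stage 3: F_3 = 10^(4.42/10) = 2.767, G_3 = 10^(−4.42/10) = 0.3614
  Stage 4: F_4 = 10^(3.31/10) = 2.143, G_4 = 10^(13.9/10) = 24.55
Friis cascade:
  F = 1.888 + (5.902 − 1)/0.5297 + (2.767 − 1)/0.1422 + (2.143 − 1)/0.05140 = 45.80
NF = 10 log₁₀(45.80) = 16.61 dB

16.61 dB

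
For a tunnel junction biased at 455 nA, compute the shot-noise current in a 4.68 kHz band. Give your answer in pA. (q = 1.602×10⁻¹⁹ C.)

26.1 pA

I_n = √(2qI·B)
2qI·B = 2 × 1.602×10⁻¹⁹ × 4.55×10⁻⁷ × 4.68×10³ = 6.82×10⁻²² A²
I_n = √(6.82×10⁻²²) = 2.61×10⁻¹¹ A = 26.1 pA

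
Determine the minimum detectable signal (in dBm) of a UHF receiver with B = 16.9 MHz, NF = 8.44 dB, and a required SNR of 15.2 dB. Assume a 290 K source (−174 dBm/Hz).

Sensitivity = −174 + 10 log₁₀(B) + NF + SNR_min
= −174 + 72.28 + 8.44 + 15.2
= −78.08 dBm → −78.1 dBm

−78.1 dBm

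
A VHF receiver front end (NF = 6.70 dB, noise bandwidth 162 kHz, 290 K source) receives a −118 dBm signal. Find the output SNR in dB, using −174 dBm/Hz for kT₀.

−2.8 dB

Noise floor: N = −174 + 10 log₁₀(B) + NF
10 log₁₀(1.62×10⁵) = 52.1 dB
N = −174 + 52.1 + 6.70 = −115.20 dBm
SNR = P_sig − N = −118 − (−115.20) = −2.80 dB → −2.8 dB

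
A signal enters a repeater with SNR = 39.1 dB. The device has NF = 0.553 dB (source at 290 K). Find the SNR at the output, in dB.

38.547 dB

By definition F = SNR_in/SNR_out, so in dB: SNR_out = SNR_in − NF
SNR_out = 39.1 − 0.553 = 38.547 dB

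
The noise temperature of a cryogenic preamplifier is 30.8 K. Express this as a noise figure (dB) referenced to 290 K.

0.438 dB

F = 1 + T_e/T₀ = 1 + 30.8/290 = 1.10621
NF = 10 log₁₀(1.10621) = 0.438 dB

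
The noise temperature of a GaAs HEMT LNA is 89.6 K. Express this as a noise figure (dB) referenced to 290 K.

F = 1 + T_e/T₀ = 1 + 89.6/290 = 1.30897
NF = 10 log₁₀(1.30897) = 1.17 dB

1.17 dB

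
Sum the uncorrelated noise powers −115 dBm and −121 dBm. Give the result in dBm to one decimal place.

Convert to linear, add, convert back:
P₁ = 3.16×10⁻¹⁵ W, P₂ = 7.94×10⁻¹⁶ W
P_tot = 3.96×10⁻¹⁵ W → 10 log₁₀(P_tot / 10⁻³) = −114.0 dBm

−114.0 dBm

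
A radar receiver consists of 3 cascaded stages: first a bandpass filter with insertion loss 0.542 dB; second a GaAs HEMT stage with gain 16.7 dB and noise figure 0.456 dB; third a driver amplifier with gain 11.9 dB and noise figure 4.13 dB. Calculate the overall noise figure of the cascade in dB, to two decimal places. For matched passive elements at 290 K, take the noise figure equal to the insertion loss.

1.13 dB

Convert to linear (a loss of L dB is a gain of −L dB): F_i = 10^(NF_i/10), G_i = 10^(G_i,dB/10)
  Stage 1: F_1 = 10^(0.542/10) = 1.133, G_1 = 10^(−0.542/10) = 0.8827
  Stage 2: F_2 = 10^(0.456/10) = 1.111, G_2 = 10^(16.7/10) = 46.77
  Stage 3: F_3 = 10^(4.13/10) = 2.588, G_3 = 10^(11.9/10) = 15.49
Friis cascade:
  F = 1.133 + (1.111 − 1)/0.8827 + (2.588 − 1)/41.29 = 1.297
NF = 10 log₁₀(1.297) = 1.13 dB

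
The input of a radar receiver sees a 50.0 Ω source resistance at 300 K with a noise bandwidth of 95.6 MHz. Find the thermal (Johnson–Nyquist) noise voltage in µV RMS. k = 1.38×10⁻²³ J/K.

8.90 µV

V_n = √(4kTRB)
4kTRB = 4 × 1.38×10⁻²³ × 300 × 5.00×10¹ × 9.56×10⁷ = 7.92×10⁻¹¹ V²
V_n = √(7.92×10⁻¹¹) = 8.90×10⁻⁶ V = 8.90 µV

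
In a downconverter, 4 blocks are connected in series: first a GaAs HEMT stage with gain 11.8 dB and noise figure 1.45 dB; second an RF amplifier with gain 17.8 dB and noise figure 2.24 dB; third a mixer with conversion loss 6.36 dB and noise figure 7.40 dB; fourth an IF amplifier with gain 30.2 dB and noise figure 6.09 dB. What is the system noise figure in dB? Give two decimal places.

Convert to linear (a loss of L dB is a gain of −L dB): F_i = 10^(NF_i/10), G_i = 10^(G_i,dB/10)
  Stage 1: F_1 = 10^(1.45/10) = 1.396, G_1 = 10^(11.8/10) = 15.14
  Stage 2: F_2 = 10^(2.24/10) = 1.675, G_2 = 10^(17.8/10) = 60.26
  Stage 3: F_3 = 10^(7.40/10) = 5.495, G_3 = 10^(−6.36/10) = 0.2312
  Stage 4: F_4 = 10^(6.09/10) = 4.064, G_4 = 10^(30.2/10) = 1047
Friis cascade:
  F = 1.396 + (1.675 − 1)/15.14 + (5.495 − 1)/912.0 + (4.064 − 1)/210.9 = 1.460
NF = 10 log₁₀(1.460) = 1.64 dB

1.64 dB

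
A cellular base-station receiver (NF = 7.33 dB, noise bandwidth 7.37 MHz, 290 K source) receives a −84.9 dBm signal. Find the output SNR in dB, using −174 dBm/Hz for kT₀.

13.1 dB

Noise floor: N = −174 + 10 log₁₀(B) + NF
10 log₁₀(7.37×10⁶) = 68.67 dB
N = −174 + 68.67 + 7.33 = −98.00 dBm
SNR = P_sig − N = −84.9 − (−98.00) = 13.10 dB → 13.1 dB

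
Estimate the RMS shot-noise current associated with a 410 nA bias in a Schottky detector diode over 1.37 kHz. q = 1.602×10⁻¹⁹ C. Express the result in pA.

I_n = √(2qI·B)
2qI·B = 2 × 1.602×10⁻¹⁹ × 4.10×10⁻⁷ × 1.37×10³ = 1.80×10⁻²² A²
I_n = √(1.80×10⁻²²) = 1.34×10⁻¹¹ A = 13.4 pA

13.4 pA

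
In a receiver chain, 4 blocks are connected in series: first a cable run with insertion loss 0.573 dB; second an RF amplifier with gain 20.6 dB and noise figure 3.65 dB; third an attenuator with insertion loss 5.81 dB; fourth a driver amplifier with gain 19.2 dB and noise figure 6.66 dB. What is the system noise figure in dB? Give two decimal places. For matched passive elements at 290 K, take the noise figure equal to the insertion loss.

Convert to linear (a loss of L dB is a gain of −L dB): F_i = 10^(NF_i/10), G_i = 10^(G_i,dB/10)
  Stage 1: F_1 = 10^(0.573/10) = 1.141, G_1 = 10^(−0.573/10) = 0.8764
  Stage 2: F_2 = 10^(3.65/10) = 2.317, G_2 = 10^(20.6/10) = 114.8
  Stage 3: F_3 = 10^(5.81/10) = 3.811, G_3 = 10^(−5.81/10) = 0.2624
  Stage 4: F_4 = 10^(6.66/10) = 4.634, G_4 = 10^(19.2/10) = 83.18
Friis cascade:
  F = 1.141 + (2.317 − 1)/0.8764 + (3.811 − 1)/100.6 + (4.634 − 1)/26.41 = 2.810
NF = 10 log₁₀(2.810) = 4.49 dB

4.49 dB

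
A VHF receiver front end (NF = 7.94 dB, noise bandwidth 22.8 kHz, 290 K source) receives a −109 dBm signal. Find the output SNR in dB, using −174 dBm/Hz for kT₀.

Noise floor: N = −174 + 10 log₁₀(B) + NF
10 log₁₀(2.28×10⁴) = 43.58 dB
N = −174 + 43.58 + 7.94 = −122.48 dBm
SNR = P_sig − N = −109 − (−122.48) = 13.48 dB → 13.5 dB

13.5 dB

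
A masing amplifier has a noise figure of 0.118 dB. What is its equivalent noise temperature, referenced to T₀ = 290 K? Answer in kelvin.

F = 10^(0.118/10) = 1.02754
T_e = (F − 1)·T₀ = (1.02754 − 1) × 290 = 7.99 K

7.99 K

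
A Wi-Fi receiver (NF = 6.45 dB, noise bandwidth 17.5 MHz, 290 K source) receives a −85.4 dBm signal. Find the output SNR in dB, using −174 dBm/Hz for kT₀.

9.7 dB

Noise floor: N = −174 + 10 log₁₀(B) + NF
10 log₁₀(1.75×10⁷) = 72.43 dB
N = −174 + 72.43 + 6.45 = −95.12 dBm
SNR = P_sig − N = −85.4 − (−95.12) = 9.72 dB → 9.7 dB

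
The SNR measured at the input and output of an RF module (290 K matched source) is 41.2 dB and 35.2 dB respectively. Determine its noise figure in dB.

NF (dB) = SNR_in(dB) − SNR_out(dB) when the source is at T₀
NF = 41.2 − 35.2 = 6.0 dB

6.0 dB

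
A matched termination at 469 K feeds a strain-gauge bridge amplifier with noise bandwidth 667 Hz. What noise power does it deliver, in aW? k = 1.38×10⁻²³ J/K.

4.32 aW

P_n = kTB = 1.38×10⁻²³ × 469 × 6.67×10² = 4.32×10⁻¹⁸ W = 4.32 aW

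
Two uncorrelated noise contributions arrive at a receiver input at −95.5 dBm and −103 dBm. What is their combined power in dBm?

−94.8 dBm

Convert to linear, add, convert back:
P₁ = 2.82×10⁻¹³ W, P₂ = 5.01×10⁻¹⁴ W
P_tot = 3.32×10⁻¹³ W → 10 log₁₀(P_tot / 10⁻³) = −94.8 dBm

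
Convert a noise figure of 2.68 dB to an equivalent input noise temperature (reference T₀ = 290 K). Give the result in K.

F = 10^(2.68/10) = 1.85353
T_e = (F − 1)·T₀ = (1.85353 − 1) × 290 = 248 K

248 K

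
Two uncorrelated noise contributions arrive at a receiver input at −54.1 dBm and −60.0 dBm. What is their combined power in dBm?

Convert to linear, add, convert back:
P₁ = 3.89×10⁻⁹ W, P₂ = 1.00×10⁻⁹ W
P_tot = 4.89×10⁻⁹ W → 10 log₁₀(P_tot / 10⁻³) = −53.1 dBm

−53.1 dBm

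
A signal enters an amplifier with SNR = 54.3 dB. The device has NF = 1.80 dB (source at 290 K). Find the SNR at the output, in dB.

By definition F = SNR_in/SNR_out, so in dB: SNR_out = SNR_in − NF
SNR_out = 54.3 − 1.80 = 52.50 dB

52.50 dB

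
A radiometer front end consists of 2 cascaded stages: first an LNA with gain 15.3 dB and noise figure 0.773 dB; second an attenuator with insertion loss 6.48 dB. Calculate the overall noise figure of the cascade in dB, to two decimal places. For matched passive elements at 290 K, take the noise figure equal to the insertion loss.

1.13 dB

Convert to linear (a loss of L dB is a gain of −L dB): F_i = 10^(NF_i/10), G_i = 10^(G_i,dB/10)
  Stage 1: F_1 = 10^(0.773/10) = 1.195, G_1 = 10^(15.3/10) = 33.88
  Stage 2: F_2 = 10^(6.48/10) = 4.446, G_2 = 10^(−6.48/10) = 0.2249
Friis cascade:
  F = 1.195 + (4.446 − 1)/33.88 = 1.297
NF = 10 log₁₀(1.297) = 1.13 dB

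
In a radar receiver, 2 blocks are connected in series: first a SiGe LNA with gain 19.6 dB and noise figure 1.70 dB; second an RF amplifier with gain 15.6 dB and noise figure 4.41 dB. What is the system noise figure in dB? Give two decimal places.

Convert to linear (a loss of L dB is a gain of −L dB): F_i = 10^(NF_i/10), G_i = 10^(G_i,dB/10)
  Stage 1: F_1 = 10^(1.70/10) = 1.479, G_1 = 10^(19.6/10) = 91.20
  Stage 2: F_2 = 10^(4.41/10) = 2.761, G_2 = 10^(15.6/10) = 36.31
Friis cascade:
  F = 1.479 + (2.761 − 1)/91.20 = 1.498
NF = 10 log₁₀(1.498) = 1.76 dB

1.76 dB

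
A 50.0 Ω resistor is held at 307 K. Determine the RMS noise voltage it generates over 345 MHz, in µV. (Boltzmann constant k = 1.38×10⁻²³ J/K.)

V_n = √(4kTRB)
4kTRB = 4 × 1.38×10⁻²³ × 307 × 5.00×10¹ × 3.45×10⁸ = 2.92×10⁻¹⁰ V²
V_n = √(2.92×10⁻¹⁰) = 1.71×10⁻⁵ V = 17.1 µV

17.1 µV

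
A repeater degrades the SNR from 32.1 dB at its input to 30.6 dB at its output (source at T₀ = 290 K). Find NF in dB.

1.5 dB

NF (dB) = SNR_in(dB) − SNR_out(dB) when the source is at T₀
NF = 32.1 − 30.6 = 1.5 dB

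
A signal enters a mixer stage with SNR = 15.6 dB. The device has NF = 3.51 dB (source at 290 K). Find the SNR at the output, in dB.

12.09 dB

By definition F = SNR_in/SNR_out, so in dB: SNR_out = SNR_in − NF
SNR_out = 15.6 − 3.51 = 12.09 dB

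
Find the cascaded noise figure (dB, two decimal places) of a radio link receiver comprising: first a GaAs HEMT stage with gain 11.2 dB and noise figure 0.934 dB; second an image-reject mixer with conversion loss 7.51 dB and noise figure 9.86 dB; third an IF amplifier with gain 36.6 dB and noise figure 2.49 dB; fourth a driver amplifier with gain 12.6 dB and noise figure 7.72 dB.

Convert to linear (a loss of L dB is a gain of −L dB): F_i = 10^(NF_i/10), G_i = 10^(G_i,dB/10)
  Stage 1: F_1 = 10^(0.934/10) = 1.240, G_1 = 10^(11.2/10) = 13.18
  Stage 2: F_2 = 10^(9.86/10) = 9.683, G_2 = 10^(−7.51/10) = 0.1774
  Stage 3: F_3 = 10^(2.49/10) = 1.774, G_3 = 10^(36.6/10) = 4571
  Stage 4: F_4 = 10^(7.72/10) = 5.916, G_4 = 10^(12.6/10) = 18.20
Friis cascade:
  F = 1.240 + (9.683 − 1)/13.18 + (1.774 − 1)/2.339 + (5.916 − 1)/1.069×10⁴ = 2.230
NF = 10 log₁₀(2.230) = 3.48 dB

3.48 dB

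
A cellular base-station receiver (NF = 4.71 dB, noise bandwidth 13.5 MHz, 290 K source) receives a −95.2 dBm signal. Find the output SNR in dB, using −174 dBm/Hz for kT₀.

Noise floor: N = −174 + 10 log₁₀(B) + NF
10 log₁₀(1.35×10⁷) = 71.3 dB
N = −174 + 71.3 + 4.71 = −97.99 dBm
SNR = P_sig − N = −95.2 − (−97.99) = 2.79 dB → 2.8 dB

2.8 dB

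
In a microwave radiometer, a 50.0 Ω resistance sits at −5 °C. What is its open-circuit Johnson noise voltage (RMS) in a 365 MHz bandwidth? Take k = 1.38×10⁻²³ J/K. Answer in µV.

T = −5 °C + 273.15 = 268.15 K
V_n = √(4kTRB)
4kTRB = 4 × 1.38×10⁻²³ × 268.15 × 5.00×10¹ × 3.65×10⁸ = 2.70×10⁻¹⁰ V²
V_n = √(2.70×10⁻¹⁰) = 1.64×10⁻⁵ V = 16.4 µV

16.4 µV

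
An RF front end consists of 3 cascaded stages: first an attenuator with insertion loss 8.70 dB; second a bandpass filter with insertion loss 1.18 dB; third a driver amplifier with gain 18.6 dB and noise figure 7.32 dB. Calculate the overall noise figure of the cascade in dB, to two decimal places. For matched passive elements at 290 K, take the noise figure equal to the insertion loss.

Convert to linear (a loss of L dB is a gain of −L dB): F_i = 10^(NF_i/10), G_i = 10^(G_i,dB/10)
  Stage 1: F_1 = 10^(8.70/10) = 7.413, G_1 = 10^(−8.70/10) = 0.1349
  Stage 2: F_2 = 10^(1.18/10) = 1.312, G_2 = 10^(−1.18/10) = 0.7621
  Stage 3: F_3 = 10^(7.32/10) = 5.395, G_3 = 10^(18.6/10) = 72.44
Friis cascade:
  F = 7.413 + (1.312 − 1)/0.1349 + (5.395 − 1)/0.1028 = 52.48
NF = 10 log₁₀(52.48) = 17.20 dB

17.20 dB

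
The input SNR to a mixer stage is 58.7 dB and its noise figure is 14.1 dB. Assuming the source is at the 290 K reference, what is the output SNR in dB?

44.6 dB

By definition F = SNR_in/SNR_out, so in dB: SNR_out = SNR_in − NF
SNR_out = 58.7 − 14.1 = 44.6 dB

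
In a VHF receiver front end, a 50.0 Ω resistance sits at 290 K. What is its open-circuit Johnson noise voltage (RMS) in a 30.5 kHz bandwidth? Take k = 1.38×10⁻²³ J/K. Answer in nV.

156 nV

V_n = √(4kTRB)
4kTRB = 4 × 1.38×10⁻²³ × 290 × 5.00×10¹ × 3.05×10⁴ = 2.44×10⁻¹⁴ V²
V_n = √(2.44×10⁻¹⁴) = 1.56×10⁻⁷ V = 156 nV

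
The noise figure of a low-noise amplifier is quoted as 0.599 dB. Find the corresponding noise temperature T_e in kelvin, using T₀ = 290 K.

F = 10^(0.599/10) = 1.14789
T_e = (F − 1)·T₀ = (1.14789 − 1) × 290 = 42.9 K

42.9 K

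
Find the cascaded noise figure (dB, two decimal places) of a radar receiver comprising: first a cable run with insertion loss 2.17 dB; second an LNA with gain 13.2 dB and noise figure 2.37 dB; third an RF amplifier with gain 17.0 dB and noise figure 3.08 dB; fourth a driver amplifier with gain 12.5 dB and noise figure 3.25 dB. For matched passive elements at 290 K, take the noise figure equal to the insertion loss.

Convert to linear (a loss of L dB is a gain of −L dB): F_i = 10^(NF_i/10), G_i = 10^(G_i,dB/10)
  Stage 1: F_1 = 10^(2.17/10) = 1.648, G_1 = 10^(−2.17/10) = 0.6067
  Stage 2: F_2 = 10^(2.37/10) = 1.726, G_2 = 10^(13.2/10) = 20.89
  Stage 3: F_3 = 10^(3.08/10) = 2.032, G_3 = 10^(17.0/10) = 50.12
  Stage 4: F_4 = 10^(3.25/10) = 2.113, G_4 = 10^(12.5/10) = 17.78
Friis cascade:
  F = 1.648 + (1.726 − 1)/0.6067 + (2.032 − 1)/12.68 + (2.113 − 1)/635.3 = 2.928
NF = 10 log₁₀(2.928) = 4.67 dB

4.67 dB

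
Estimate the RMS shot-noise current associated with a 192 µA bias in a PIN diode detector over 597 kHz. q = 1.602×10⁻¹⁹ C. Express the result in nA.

6.06 nA

I_n = √(2qI·B)
2qI·B = 2 × 1.602×10⁻¹⁹ × 1.92×10⁻⁴ × 5.97×10⁵ = 3.67×10⁻¹⁷ A²
I_n = √(3.67×10⁻¹⁷) = 6.06×10⁻⁹ A = 6.06 nA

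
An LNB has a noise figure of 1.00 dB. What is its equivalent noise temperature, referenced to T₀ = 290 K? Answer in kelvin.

F = 10^(1.00/10) = 1.25893
T_e = (F − 1)·T₀ = (1.25893 − 1) × 290 = 75.1 K

75.1 K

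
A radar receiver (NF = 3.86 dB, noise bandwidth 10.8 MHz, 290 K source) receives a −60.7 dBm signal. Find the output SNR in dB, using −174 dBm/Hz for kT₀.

39.1 dB

Noise floor: N = −174 + 10 log₁₀(B) + NF
10 log₁₀(1.08×10⁷) = 70.33 dB
N = −174 + 70.33 + 3.86 = −99.81 dBm
SNR = P_sig − N = −60.7 − (−99.81) = 39.11 dB → 39.1 dB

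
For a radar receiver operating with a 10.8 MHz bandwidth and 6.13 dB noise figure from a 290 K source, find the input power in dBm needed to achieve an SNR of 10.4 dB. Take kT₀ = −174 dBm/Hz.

Sensitivity = −174 + 10 log₁₀(B) + NF + SNR_min
= −174 + 70.33 + 6.13 + 10.4
= −87.14 dBm → −87.1 dBm

−87.1 dBm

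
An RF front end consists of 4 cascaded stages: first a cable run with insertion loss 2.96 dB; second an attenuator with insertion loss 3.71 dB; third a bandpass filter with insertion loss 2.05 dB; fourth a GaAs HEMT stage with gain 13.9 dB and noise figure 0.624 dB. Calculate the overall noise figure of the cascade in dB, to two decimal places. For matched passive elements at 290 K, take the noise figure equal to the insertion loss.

9.34 dB

Convert to linear (a loss of L dB is a gain of −L dB): F_i = 10^(NF_i/10), G_i = 10^(G_i,dB/10)
  Stage 1: F_1 = 10^(2.96/10) = 1.977, G_1 = 10^(−2.96/10) = 0.5058
  Stage 2: F_2 = 10^(3.71/10) = 2.350, G_2 = 10^(−3.71/10) = 0.4256
  Stage 3: F_3 = 10^(2.05/10) = 1.603, G_3 = 10^(−2.05/10) = 0.6237
  Stage 4: F_4 = 10^(0.624/10) = 1.155, G_4 = 10^(13.9/10) = 24.55
Friis cascade:
  F = 1.977 + (2.350 − 1)/0.5058 + (1.603 − 1)/0.2153 + (1.155 − 1)/0.1343 = 8.598
NF = 10 log₁₀(8.598) = 9.34 dB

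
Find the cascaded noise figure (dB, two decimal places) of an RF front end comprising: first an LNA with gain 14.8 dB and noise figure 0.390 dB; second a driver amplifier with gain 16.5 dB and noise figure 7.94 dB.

1.03 dB

Convert to linear (a loss of L dB is a gain of −L dB): F_i = 10^(NF_i/10), G_i = 10^(G_i,dB/10)
  Stage 1: F_1 = 10^(0.390/10) = 1.094, G_1 = 10^(14.8/10) = 30.20
  Stage 2: F_2 = 10^(7.94/10) = 6.223, G_2 = 10^(16.5/10) = 44.67
Friis cascade:
  F = 1.094 + (6.223 − 1)/30.20 = 1.267
NF = 10 log₁₀(1.267) = 1.03 dB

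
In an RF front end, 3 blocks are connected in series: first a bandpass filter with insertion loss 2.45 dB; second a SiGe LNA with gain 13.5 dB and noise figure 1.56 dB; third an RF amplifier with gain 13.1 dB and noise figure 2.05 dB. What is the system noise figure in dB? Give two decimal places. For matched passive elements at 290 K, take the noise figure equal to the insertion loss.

Convert to linear (a loss of L dB is a gain of −L dB): F_i = 10^(NF_i/10), G_i = 10^(G_i,dB/10)
  Stage 1: F_1 = 10^(2.45/10) = 1.758, G_1 = 10^(−2.45/10) = 0.5689
  Stage 2: F_2 = 10^(1.56/10) = 1.432, G_2 = 10^(13.5/10) = 22.39
  Stage 3: F_3 = 10^(2.05/10) = 1.603, G_3 = 10^(13.1/10) = 20.42
Friis cascade:
  F = 1.758 + (1.432 − 1)/0.5689 + (1.603 − 1)/12.74 = 2.565
NF = 10 log₁₀(2.565) = 4.09 dB

4.09 dB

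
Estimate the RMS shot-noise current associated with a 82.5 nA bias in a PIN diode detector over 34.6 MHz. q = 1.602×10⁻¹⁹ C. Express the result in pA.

956 pA

I_n = √(2qI·B)
2qI·B = 2 × 1.602×10⁻¹⁹ × 8.25×10⁻⁸ × 3.46×10⁷ = 9.15×10⁻¹⁹ A²
I_n = √(9.15×10⁻¹⁹) = 9.56×10⁻¹⁰ A = 956 pA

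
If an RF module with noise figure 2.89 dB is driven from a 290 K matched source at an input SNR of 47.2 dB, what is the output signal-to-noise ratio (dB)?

By definition F = SNR_in/SNR_out, so in dB: SNR_out = SNR_in − NF
SNR_out = 47.2 − 2.89 = 44.31 dB

44.31 dB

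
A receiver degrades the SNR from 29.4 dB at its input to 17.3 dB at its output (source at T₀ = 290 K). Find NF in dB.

NF (dB) = SNR_in(dB) − SNR_out(dB) when the source is at T₀
NF = 29.4 − 17.3 = 12.1 dB

12.1 dB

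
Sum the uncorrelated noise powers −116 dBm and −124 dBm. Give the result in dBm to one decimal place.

−115.4 dBm

Convert to linear, add, convert back:
P₁ = 2.51×10⁻¹⁵ W, P₂ = 3.98×10⁻¹⁶ W
P_tot = 2.91×10⁻¹⁵ W → 10 log₁₀(P_tot / 10⁻³) = −115.4 dBm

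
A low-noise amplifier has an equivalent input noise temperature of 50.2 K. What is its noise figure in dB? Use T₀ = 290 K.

F = 1 + T_e/T₀ = 1 + 50.2/290 = 1.1731
NF = 10 log₁₀(1.1731) = 0.693 dB

0.693 dB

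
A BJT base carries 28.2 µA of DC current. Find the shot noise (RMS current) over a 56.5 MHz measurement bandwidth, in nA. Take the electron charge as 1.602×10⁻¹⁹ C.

I_n = √(2qI·B)
2qI·B = 2 × 1.602×10⁻¹⁹ × 2.82×10⁻⁵ × 5.65×10⁷ = 5.10×10⁻¹⁶ A²
I_n = √(5.10×10⁻¹⁶) = 2.26×10⁻⁸ A = 22.6 nA

22.6 nA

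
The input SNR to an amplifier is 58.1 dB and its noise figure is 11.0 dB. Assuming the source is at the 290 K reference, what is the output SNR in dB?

47.1 dB

By definition F = SNR_in/SNR_out, so in dB: SNR_out = SNR_in − NF
SNR_out = 58.1 − 11.0 = 47.1 dB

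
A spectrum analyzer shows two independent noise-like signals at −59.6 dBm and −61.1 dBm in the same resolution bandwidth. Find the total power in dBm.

Convert to linear, add, convert back:
P₁ = 1.10×10⁻⁹ W, P₂ = 7.76×10⁻¹⁰ W
P_tot = 1.87×10⁻⁹ W → 10 log₁₀(P_tot / 10⁻³) = −57.3 dBm

−57.3 dBm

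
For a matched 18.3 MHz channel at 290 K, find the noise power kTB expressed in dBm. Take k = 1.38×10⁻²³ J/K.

−101.4 dBm

P_n = kTB = 1.38×10⁻²³ × 290 × 1.83×10⁷ = 7.32×10⁻¹⁴ W
In dBm: 10 log₁₀(7.32×10⁻¹⁴ / 10⁻³) = −101.4 dBm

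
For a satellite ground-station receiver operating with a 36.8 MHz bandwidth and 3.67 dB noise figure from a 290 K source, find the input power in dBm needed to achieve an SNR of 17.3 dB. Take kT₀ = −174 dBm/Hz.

Sensitivity = −174 + 10 log₁₀(B) + NF + SNR_min
= −174 + 75.66 + 3.67 + 17.3
= −77.37 dBm → −77.4 dBm

−77.4 dBm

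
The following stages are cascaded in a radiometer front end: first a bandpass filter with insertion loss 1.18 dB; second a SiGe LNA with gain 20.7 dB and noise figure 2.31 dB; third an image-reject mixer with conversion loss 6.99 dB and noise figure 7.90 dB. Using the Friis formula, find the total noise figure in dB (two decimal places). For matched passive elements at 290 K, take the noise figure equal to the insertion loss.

Convert to linear (a loss of L dB is a gain of −L dB): F_i = 10^(NF_i/10), G_i = 10^(G_i,dB/10)
  Stage 1: F_1 = 10^(1.18/10) = 1.312, G_1 = 10^(−1.18/10) = 0.7621
  Stage 2: F_2 = 10^(2.31/10) = 1.702, G_2 = 10^(20.7/10) = 117.5
  Stage 3: F_3 = 10^(7.90/10) = 6.166, G_3 = 10^(−6.99/10) = 0.2000
Friis cascade:
  F = 1.312 + (1.702 − 1)/0.7621 + (6.166 − 1)/89.54 = 2.291
NF = 10 log₁₀(2.291) = 3.60 dB

3.60 dB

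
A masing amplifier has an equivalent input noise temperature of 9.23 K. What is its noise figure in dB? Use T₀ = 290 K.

F = 1 + T_e/T₀ = 1 + 9.23/290 = 1.03183
NF = 10 log₁₀(1.03183) = 0.136 dB

0.136 dB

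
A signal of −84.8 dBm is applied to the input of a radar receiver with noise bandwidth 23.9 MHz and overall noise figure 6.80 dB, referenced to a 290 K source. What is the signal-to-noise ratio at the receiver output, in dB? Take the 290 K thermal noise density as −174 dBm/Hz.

Noise floor: N = −174 + 10 log₁₀(B) + NF
10 log₁₀(2.39×10⁷) = 73.78 dB
N = −174 + 73.78 + 6.80 = −93.42 dBm
SNR = P_sig − N = −84.8 − (−93.42) = 8.62 dB → 8.6 dB

8.6 dB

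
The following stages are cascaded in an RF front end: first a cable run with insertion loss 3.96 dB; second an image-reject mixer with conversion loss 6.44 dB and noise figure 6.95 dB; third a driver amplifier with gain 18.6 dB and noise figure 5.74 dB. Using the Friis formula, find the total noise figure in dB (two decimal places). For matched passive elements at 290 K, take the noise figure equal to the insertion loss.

16.28 dB

Convert to linear (a loss of L dB is a gain of −L dB): F_i = 10^(NF_i/10), G_i = 10^(G_i,dB/10)
  Stage 1: F_1 = 10^(3.96/10) = 2.489, G_1 = 10^(−3.96/10) = 0.4018
  Stage 2: F_2 = 10^(6.95/10) = 4.955, G_2 = 10^(−6.44/10) = 0.2270
  Stage 3: F_3 = 10^(5.74/10) = 3.750, G_3 = 10^(18.6/10) = 72.44
Friis cascade:
  F = 2.489 + (4.955 − 1)/0.4018 + (3.750 − 1)/0.09120 = 42.48
NF = 10 log₁₀(42.48) = 16.28 dB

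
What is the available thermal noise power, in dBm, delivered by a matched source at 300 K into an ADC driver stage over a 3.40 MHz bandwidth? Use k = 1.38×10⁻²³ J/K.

P_n = kTB = 1.38×10⁻²³ × 300 × 3.40×10⁶ = 1.41×10⁻¹⁴ W
In dBm: 10 log₁₀(1.41×10⁻¹⁴ / 10⁻³) = −108.5 dBm

−108.5 dBm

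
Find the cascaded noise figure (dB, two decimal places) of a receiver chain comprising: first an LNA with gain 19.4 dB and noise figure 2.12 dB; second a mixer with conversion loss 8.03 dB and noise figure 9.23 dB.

2.34 dB

Convert to linear (a loss of L dB is a gain of −L dB): F_i = 10^(NF_i/10), G_i = 10^(G_i,dB/10)
  Stage 1: F_1 = 10^(2.12/10) = 1.629, G_1 = 10^(19.4/10) = 87.10
  Stage 2: F_2 = 10^(9.23/10) = 8.375, G_2 = 10^(−8.03/10) = 0.1574
Friis cascade:
  F = 1.629 + (8.375 − 1)/87.10 = 1.714
NF = 10 log₁₀(1.714) = 2.34 dB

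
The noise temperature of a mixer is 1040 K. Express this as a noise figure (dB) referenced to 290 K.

F = 1 + T_e/T₀ = 1 + 1040/290 = 4.58621
NF = 10 log₁₀(4.58621) = 6.61 dB

6.61 dB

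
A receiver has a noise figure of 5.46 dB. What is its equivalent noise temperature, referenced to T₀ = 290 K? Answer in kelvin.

F = 10^(5.46/10) = 3.5156
T_e = (F − 1)·T₀ = (3.5156 − 1) × 290 = 730 K

730 K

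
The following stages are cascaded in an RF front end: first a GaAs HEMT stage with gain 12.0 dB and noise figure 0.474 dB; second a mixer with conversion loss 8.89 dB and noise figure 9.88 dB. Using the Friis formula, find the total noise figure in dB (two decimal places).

2.22 dB

Convert to linear (a loss of L dB is a gain of −L dB): F_i = 10^(NF_i/10), G_i = 10^(G_i,dB/10)
  Stage 1: F_1 = 10^(0.474/10) = 1.115, G_1 = 10^(12.0/10) = 15.85
  Stage 2: F_2 = 10^(9.88/10) = 9.727, G_2 = 10^(−8.89/10) = 0.1291
Friis cascade:
  F = 1.115 + (9.727 − 1)/15.85 = 1.666
NF = 10 log₁₀(1.666) = 2.22 dB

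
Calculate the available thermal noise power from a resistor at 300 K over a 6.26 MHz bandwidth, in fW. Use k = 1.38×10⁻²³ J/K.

P_n = kTB = 1.38×10⁻²³ × 300 × 6.26×10⁶ = 2.59×10⁻¹⁴ W = 25.9 fW

25.9 fW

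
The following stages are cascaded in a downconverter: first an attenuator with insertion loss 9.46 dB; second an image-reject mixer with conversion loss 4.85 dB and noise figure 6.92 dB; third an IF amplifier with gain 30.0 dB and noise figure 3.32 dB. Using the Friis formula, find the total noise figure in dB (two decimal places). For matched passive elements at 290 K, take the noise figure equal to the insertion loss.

Convert to linear (a loss of L dB is a gain of −L dB): F_i = 10^(NF_i/10), G_i = 10^(G_i,dB/10)
  Stage 1: F_1 = 10^(9.46/10) = 8.831, G_1 = 10^(−9.46/10) = 0.1132
  Stage 2: F_2 = 10^(6.92/10) = 4.920, G_2 = 10^(−4.85/10) = 0.3273
  Stage 3: F_3 = 10^(3.32/10) = 2.148, G_3 = 10^(30.0/10) = 1000
Friis cascade:
  F = 8.831 + (4.920 − 1)/0.1132 + (2.148 − 1)/0.03707 = 74.42
NF = 10 log₁₀(74.42) = 18.72 dB

18.72 dB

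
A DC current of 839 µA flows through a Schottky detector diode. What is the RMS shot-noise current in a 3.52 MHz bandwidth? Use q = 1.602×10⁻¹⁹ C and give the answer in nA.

30.8 nA

I_n = √(2qI·B)
2qI·B = 2 × 1.602×10⁻¹⁹ × 8.39×10⁻⁴ × 3.52×10⁶ = 9.46×10⁻¹⁶ A²
I_n = √(9.46×10⁻¹⁶) = 3.08×10⁻⁸ A = 30.8 nA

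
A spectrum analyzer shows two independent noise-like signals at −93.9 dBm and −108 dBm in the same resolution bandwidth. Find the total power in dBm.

−93.7 dBm

Convert to linear, add, convert back:
P₁ = 4.07×10⁻¹³ W, P₂ = 1.58×10⁻¹⁴ W
P_tot = 4.23×10⁻¹³ W → 10 log₁₀(P_tot / 10⁻³) = −93.7 dBm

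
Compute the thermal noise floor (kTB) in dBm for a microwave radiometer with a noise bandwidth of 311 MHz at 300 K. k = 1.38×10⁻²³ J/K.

P_n = kTB = 1.38×10⁻²³ × 300 × 3.11×10⁸ = 1.29×10⁻¹² W
In dBm: 10 log₁₀(1.29×10⁻¹² / 10⁻³) = −88.9 dBm

−88.9 dBm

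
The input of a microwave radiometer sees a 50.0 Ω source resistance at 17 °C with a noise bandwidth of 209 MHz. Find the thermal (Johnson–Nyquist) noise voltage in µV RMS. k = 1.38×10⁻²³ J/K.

T = 17 °C + 273.15 = 290.15 K
V_n = √(4kTRB)
4kTRB = 4 × 1.38×10⁻²³ × 290.15 × 5.00×10¹ × 2.09×10⁸ = 1.67×10⁻¹⁰ V²
V_n = √(1.67×10⁻¹⁰) = 1.29×10⁻⁵ V = 12.9 µV

12.9 µV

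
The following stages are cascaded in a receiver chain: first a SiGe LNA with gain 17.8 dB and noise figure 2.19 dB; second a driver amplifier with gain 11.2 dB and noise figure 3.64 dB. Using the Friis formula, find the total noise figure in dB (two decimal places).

Convert to linear (a loss of L dB is a gain of −L dB): F_i = 10^(NF_i/10), G_i = 10^(G_i,dB/10)
  Stage 1: F_1 = 10^(2.19/10) = 1.656, G_1 = 10^(17.8/10) = 60.26
  Stage 2: F_2 = 10^(3.64/10) = 2.312, G_2 = 10^(11.2/10) = 13.18
Friis cascade:
  F = 1.656 + (2.312 − 1)/60.26 = 1.678
NF = 10 log₁₀(1.678) = 2.25 dB

2.25 dB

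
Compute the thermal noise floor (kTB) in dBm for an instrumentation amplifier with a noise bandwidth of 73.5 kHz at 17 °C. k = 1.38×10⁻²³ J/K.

T = 17 °C + 273.15 = 290.15 K
P_n = kTB = 1.38×10⁻²³ × 290.15 × 7.35×10⁴ = 2.94×10⁻¹⁶ W
In dBm: 10 log₁₀(2.94×10⁻¹⁶ / 10⁻³) = −125.3 dBm

−125.3 dBm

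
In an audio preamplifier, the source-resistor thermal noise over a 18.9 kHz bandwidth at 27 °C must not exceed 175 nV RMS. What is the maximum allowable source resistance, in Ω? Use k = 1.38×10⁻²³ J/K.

97.8 Ω

T = 27 °C + 273.15 = 300.15 K
Johnson–Nyquist: V_n = √(4kTRB) ⇒ R = V_n² / (4kTB)
4kTB = 4 × 1.38×10⁻²³ × 300.15 × 1.89×10⁴ = 3.13×10⁻¹⁶
R = (1.75×10⁻⁷)² / 3.13×10⁻¹⁶ = 9.78×10¹ Ω = 97.8 Ω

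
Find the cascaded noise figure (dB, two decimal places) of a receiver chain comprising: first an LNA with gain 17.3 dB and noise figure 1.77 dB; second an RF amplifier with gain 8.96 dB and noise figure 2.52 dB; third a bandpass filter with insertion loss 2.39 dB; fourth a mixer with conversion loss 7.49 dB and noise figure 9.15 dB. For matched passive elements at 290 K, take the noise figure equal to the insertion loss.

Convert to linear (a loss of L dB is a gain of −L dB): F_i = 10^(NF_i/10), G_i = 10^(G_i,dB/10)
  Stage 1: F_1 = 10^(1.77/10) = 1.503, G_1 = 10^(17.3/10) = 53.70
  Stage 2: F_2 = 10^(2.52/10) = 1.786, G_2 = 10^(8.96/10) = 7.870
  Stage 3: F_3 = 10^(2.39/10) = 1.734, G_3 = 10^(−2.39/10) = 0.5768
  Stage 4: F_4 = 10^(9.15/10) = 8.222, G_4 = 10^(−7.49/10) = 0.1782
Friis cascade:
  F = 1.503 + (1.786 − 1)/53.70 + (1.734 − 1)/422.7 + (8.222 − 1)/243.8 = 1.549
NF = 10 log₁₀(1.549) = 1.90 dB

1.90 dB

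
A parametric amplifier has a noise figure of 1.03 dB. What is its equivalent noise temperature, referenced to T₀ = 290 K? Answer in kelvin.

F = 10^(1.03/10) = 1.26765
T_e = (F − 1)·T₀ = (1.26765 − 1) × 290 = 77.6 K

77.6 K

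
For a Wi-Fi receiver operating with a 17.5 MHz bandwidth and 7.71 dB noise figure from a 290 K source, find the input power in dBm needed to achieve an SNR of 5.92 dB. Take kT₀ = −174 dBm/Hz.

−87.9 dBm

Sensitivity = −174 + 10 log₁₀(B) + NF + SNR_min
= −174 + 72.43 + 7.71 + 5.92
= −87.94 dBm → −87.9 dBm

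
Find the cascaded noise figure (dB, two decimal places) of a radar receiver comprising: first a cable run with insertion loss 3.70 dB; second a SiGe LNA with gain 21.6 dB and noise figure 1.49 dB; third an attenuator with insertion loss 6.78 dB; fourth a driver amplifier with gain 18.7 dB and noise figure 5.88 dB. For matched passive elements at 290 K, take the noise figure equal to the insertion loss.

5.55 dB

Convert to linear (a loss of L dB is a gain of −L dB): F_i = 10^(NF_i/10), G_i = 10^(G_i,dB/10)
  Stage 1: F_1 = 10^(3.70/10) = 2.344, G_1 = 10^(−3.70/10) = 0.4266
  Stage 2: F_2 = 10^(1.49/10) = 1.409, G_2 = 10^(21.6/10) = 144.5
  Stage 3: F_3 = 10^(6.78/10) = 4.764, G_3 = 10^(−6.78/10) = 0.2099
  Stage 4: F_4 = 10^(5.88/10) = 3.873, G_4 = 10^(18.7/10) = 74.13
Friis cascade:
  F = 2.344 + (1.409 − 1)/0.4266 + (4.764 − 1)/61.66 + (3.873 − 1)/12.94 = 3.587
NF = 10 log₁₀(3.587) = 5.55 dB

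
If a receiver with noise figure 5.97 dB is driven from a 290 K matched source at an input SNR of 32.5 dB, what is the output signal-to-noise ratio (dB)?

26.53 dB

By definition F = SNR_in/SNR_out, so in dB: SNR_out = SNR_in − NF
SNR_out = 32.5 − 5.97 = 26.53 dB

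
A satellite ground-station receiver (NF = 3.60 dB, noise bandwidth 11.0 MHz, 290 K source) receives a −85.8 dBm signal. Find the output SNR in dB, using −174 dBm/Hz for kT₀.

Noise floor: N = −174 + 10 log₁₀(B) + NF
10 log₁₀(1.10×10⁷) = 70.41 dB
N = −174 + 70.41 + 3.60 = −99.99 dBm
SNR = P_sig − N = −85.8 − (−99.99) = 14.19 dB → 14.2 dB

14.2 dB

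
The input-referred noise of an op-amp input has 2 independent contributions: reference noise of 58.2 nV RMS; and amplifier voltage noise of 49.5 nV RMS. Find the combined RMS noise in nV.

Uncorrelated sources add in power (mean-square): V_tot = √(ΣV_i²)
V_tot = √[(5.82×10⁻⁸)² + (4.95×10⁻⁸)²] = 7.64×10⁻⁸ V = 76.4 nV

76.4 nV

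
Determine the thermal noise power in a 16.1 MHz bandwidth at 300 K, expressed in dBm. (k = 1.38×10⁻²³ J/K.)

−101.8 dBm

P_n = kTB = 1.38×10⁻²³ × 300 × 1.61×10⁷ = 6.67×10⁻¹⁴ W
In dBm: 10 log₁₀(6.67×10⁻¹⁴ / 10⁻³) = −101.8 dBm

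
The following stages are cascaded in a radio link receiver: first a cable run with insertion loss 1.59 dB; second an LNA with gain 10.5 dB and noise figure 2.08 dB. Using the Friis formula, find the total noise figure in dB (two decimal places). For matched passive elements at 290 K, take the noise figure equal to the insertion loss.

3.67 dB

Convert to linear (a loss of L dB is a gain of −L dB): F_i = 10^(NF_i/10), G_i = 10^(G_i,dB/10)
  Stage 1: F_1 = 10^(1.59/10) = 1.442, G_1 = 10^(−1.59/10) = 0.6934
  Stage 2: F_2 = 10^(2.08/10) = 1.614, G_2 = 10^(10.5/10) = 11.22
Friis cascade:
  F = 1.442 + (1.614 − 1)/0.6934 = 2.328
NF = 10 log₁₀(2.328) = 3.67 dB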